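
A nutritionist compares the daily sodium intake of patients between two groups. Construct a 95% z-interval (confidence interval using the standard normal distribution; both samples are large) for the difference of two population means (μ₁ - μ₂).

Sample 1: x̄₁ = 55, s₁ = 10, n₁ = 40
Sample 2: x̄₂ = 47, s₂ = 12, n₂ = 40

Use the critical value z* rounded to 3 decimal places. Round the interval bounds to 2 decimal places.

Both samples are large (n₁ = 40 ≥ 30, n₂ = 40 ≥ 30), so a z-interval for the difference of means applies.

Point estimate: x̄₁ - x̄₂ = 55 - 47 = 8

Standard error: SE = √(s₁²/n₁ + s₂²/n₂)
= √(10²/40 + 12²/40)
= √(2.500000 + 3.600000)
= 2.469818

For 95% confidence, z* = 1.96 (from standard normal table)
Margin of error: E = z* × SE = 1.96 × 2.469818 = 4.8408

Z-interval: (x̄₁ - x̄₂) ± E = 8 ± 4.8408 = (3.1592, 12.8408)

Rounded to 2 decimal places:

(3.16, 12.84)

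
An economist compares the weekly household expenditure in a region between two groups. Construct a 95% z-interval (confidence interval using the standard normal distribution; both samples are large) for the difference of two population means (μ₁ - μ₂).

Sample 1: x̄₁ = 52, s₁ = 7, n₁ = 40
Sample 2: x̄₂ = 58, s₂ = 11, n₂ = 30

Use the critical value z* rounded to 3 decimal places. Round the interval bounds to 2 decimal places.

Both samples are large (n₁ = 40 ≥ 30, n₂ = 30 ≥ 30), so a z-interval for the difference of means applies.

Point estimate: x̄₁ - x̄₂ = 52 - 58 = -6

Standard error: SE = √(s₁²/n₁ + s₂²/n₂)
= √(7²/40 + 11²/30)
= √(1.225000 + 4.033333)
= 2.293106

For 95% confidence, z* = 1.96 (from standard normal table)
Margin of error: E = z* × SE = 1.96 × 2.293106 = 4.4945

Z-interval: (x̄₁ - x̄₂) ± E = -6 ± 4.4945 = (-10.4945, -1.5055)

Rounded to 2 decimal places:

(-10.49, -1.51)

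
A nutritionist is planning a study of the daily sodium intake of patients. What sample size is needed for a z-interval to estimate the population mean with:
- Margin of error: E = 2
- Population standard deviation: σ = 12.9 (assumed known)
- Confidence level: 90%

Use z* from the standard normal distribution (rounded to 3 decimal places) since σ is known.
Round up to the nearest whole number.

Using z* since population σ is known (z-interval formula).

For 90% confidence, z* = 1.645 (from standard normal table)

Sample size formula for z-interval: n = (z*σ/E)²

n = (1.645 × 12.9 / 2)²
  = (10.610250)²
  = 112.5774

Round up to the nearest whole number: n = 113

113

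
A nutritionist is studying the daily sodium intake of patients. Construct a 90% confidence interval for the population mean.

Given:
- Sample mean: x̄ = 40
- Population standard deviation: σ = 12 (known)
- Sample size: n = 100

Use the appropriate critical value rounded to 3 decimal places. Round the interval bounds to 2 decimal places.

The population standard deviation σ is known, so use a z-interval (standard normal critical value).

For 90% confidence, z* = 1.645 (from standard normal table)

Standard error: SE = σ/√n = 12/√100 = 1.200000

Margin of error: E = z* × SE = 1.645 × 1.200000 = 1.9740

Z-interval: x̄ ± E = 40 ± 1.9740 = (38.0260, 41.9740)

Rounded to 2 decimal places:

(38.03, 41.97)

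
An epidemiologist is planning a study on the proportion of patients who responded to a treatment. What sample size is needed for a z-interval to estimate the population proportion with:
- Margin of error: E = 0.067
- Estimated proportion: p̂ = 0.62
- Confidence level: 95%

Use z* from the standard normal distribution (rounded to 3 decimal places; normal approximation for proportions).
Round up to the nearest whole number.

Using z* for proportion z-interval (normal approximation).

For 95% confidence, z* = 1.96 (from standard normal table)

Sample size formula for proportion z-interval: n = z*²p̂(1-p̂)/E²

n = 1.96² × 0.62 × 0.38 / 0.067²
  = 3.8416 × 0.2356 / 0.004489
  = 201.6220

Round up to the nearest whole number: n = 202

202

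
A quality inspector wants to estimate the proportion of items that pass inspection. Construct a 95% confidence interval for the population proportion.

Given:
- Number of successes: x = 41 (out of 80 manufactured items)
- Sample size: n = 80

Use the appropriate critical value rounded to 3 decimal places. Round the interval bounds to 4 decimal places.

Sample proportion: p̂ = 41/80 = 0.512500

Check conditions for normal approximation:
  np̂ = 41 ≥ 10 ✓
  n(1-p̂) = 39 ≥ 10 ✓

The sample is large enough, so use a z-interval (normal approximation) for the proportion.

For 95% confidence, z* = 1.96 (from standard normal table)

Standard error: SE = √(p̂(1-p̂)/n) = √(0.512500×0.487500/80) = 0.05588423

Margin of error: E = z* × SE = 1.96 × 0.05588423 = 0.109533

Z-interval: p̂ ± E = 0.512500 ± 0.109533 = (0.402967, 0.622033)

Rounded to 4 decimal places:

(0.4030, 0.6220)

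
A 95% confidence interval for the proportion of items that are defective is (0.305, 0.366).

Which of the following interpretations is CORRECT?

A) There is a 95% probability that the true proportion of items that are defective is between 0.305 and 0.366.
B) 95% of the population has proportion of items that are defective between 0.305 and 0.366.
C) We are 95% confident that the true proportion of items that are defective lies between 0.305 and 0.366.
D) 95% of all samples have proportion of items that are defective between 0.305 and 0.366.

A confidence interval represents our confidence in the procedure, not a probability statement about the parameter.

Key concept: If we repeated this sampling process many times and computed a 95% CI each time, about 95% of those intervals would contain the true population parameter.

For this specific interval (0.305, 0.366):
- Midpoint (point estimate): 0.3355
- Margin of error: 0.0305

The correct interpretation is the one stating confidence that the true parameter lies in the interval — option C.

C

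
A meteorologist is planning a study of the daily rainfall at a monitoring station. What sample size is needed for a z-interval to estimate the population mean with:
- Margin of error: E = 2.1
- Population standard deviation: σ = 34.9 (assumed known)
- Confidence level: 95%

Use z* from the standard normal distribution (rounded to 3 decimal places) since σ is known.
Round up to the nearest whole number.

Using z* since population σ is known (z-interval formula).

For 95% confidence, z* = 1.96 (from standard normal table)

Sample size formula for z-interval: n = (z*σ/E)²

n = (1.96 × 34.9 / 2.1)²
  = (32.573333)²
  = 1061.0220

Round up to the nearest whole number: n = 1062

1062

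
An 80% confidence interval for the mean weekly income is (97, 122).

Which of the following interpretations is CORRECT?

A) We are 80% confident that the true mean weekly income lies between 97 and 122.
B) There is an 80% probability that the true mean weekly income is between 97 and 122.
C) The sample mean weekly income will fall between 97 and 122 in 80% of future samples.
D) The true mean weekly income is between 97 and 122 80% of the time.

A confidence interval represents our confidence in the procedure, not a probability statement about the parameter.

Key concept: If we repeated this sampling process many times and computed an 80% CI each time, about 80% of those intervals would contain the true population parameter.

For this specific interval (97, 122):
- Midpoint (point estimate): 109.5
- Margin of error: 12.5

The correct interpretation is the one stating confidence that the true parameter lies in the interval — option A.

A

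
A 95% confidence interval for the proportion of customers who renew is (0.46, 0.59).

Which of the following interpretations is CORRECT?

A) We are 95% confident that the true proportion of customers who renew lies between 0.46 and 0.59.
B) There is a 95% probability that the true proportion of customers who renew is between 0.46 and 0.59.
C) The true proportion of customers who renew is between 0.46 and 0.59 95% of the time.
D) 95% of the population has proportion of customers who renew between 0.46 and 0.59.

A confidence interval represents our confidence in the procedure, not a probability statement about the parameter.

Key concept: If we repeated this sampling process many times and computed a 95% CI each time, about 95% of those intervals would contain the true population parameter.

For this specific interval (0.46, 0.59):
- Midpoint (point estimate): 0.525
- Margin of error: 0.065

The correct interpretation is the one stating confidence that the true parameter lies in the interval — option A.

A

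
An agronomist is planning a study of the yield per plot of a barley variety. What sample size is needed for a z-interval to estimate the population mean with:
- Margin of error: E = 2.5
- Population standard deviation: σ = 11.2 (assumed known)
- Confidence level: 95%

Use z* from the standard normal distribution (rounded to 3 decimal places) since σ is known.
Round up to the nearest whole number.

Using z* since population σ is known (z-interval formula).

For 95% confidence, z* = 1.96 (from standard normal table)

Sample size formula for z-interval: n = (z*σ/E)²

n = (1.96 × 11.2 / 2.5)²
  = (8.780800)²
  = 77.1024

Round up to the nearest whole number: n = 78

78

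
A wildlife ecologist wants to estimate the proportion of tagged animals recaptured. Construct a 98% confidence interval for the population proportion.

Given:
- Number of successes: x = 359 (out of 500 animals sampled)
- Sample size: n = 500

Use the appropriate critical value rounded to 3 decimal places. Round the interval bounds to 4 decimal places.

Sample proportion: p̂ = 359/500 = 0.718000

Check conditions for normal approximation:
  np̂ = 359 ≥ 10 ✓
  n(1-p̂) = 141 ≥ 10 ✓

The sample is large enough, so use a z-interval (normal approximation) for the proportion.

For 98% confidence, z* = 2.326 (from standard normal table)

Standard error: SE = √(p̂(1-p̂)/n) = √(0.718000×0.282000/500) = 0.02012342

Margin of error: E = z* × SE = 2.326 × 0.02012342 = 0.046807

Z-interval: p̂ ± E = 0.718000 ± 0.046807 = (0.671193, 0.764807)

Rounded to 4 decimal places:

(0.6712, 0.7648)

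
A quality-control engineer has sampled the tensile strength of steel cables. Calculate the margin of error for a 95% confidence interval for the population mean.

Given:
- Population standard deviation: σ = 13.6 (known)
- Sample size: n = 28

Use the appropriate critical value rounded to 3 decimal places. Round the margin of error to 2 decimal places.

The population standard deviation σ is known, so use the z-interval margin of error formula.

For 95% confidence, z* = 1.96 (from standard normal table)

Margin of error formula for z-interval: E = z* × σ/√n

E = 1.96 × 13.6/√28
  = 1.96 × 2.570158
  = 5.0375

Rounded to 2 decimal places:

5.04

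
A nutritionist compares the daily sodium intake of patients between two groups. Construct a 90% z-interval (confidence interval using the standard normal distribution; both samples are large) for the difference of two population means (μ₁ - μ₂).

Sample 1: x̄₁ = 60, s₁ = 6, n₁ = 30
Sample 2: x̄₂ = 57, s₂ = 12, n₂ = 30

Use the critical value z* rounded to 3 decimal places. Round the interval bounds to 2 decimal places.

Both samples are large (n₁ = 30 ≥ 30, n₂ = 30 ≥ 30), so a z-interval for the difference of means applies.

Point estimate: x̄₁ - x̄₂ = 60 - 57 = 3

Standard error: SE = √(s₁²/n₁ + s₂²/n₂)
= √(6²/30 + 12²/30)
= √(1.200000 + 4.800000)
= 2.449490

For 90% confidence, z* = 1.645 (from standard normal table)
Margin of error: E = z* × SE = 1.645 × 2.449490 = 4.0294

Z-interval: (x̄₁ - x̄₂) ± E = 3 ± 4.0294 = (-1.0294, 7.0294)

Rounded to 2 decimal places:

(-1.03, 7.03)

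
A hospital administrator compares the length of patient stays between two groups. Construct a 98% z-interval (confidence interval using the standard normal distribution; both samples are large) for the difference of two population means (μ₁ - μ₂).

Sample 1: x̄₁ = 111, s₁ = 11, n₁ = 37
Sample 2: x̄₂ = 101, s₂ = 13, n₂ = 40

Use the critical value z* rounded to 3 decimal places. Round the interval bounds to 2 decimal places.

Both samples are large (n₁ = 37 ≥ 30, n₂ = 40 ≥ 30), so a z-interval for the difference of means applies.

Point estimate: x̄₁ - x̄₂ = 111 - 101 = 10

Standard error: SE = √(s₁²/n₁ + s₂²/n₂)
= √(11²/37 + 13²/40)
= √(3.270270 + 4.225000)
= 2.737749

For 98% confidence, z* = 2.326 (from standard normal table)
Margin of error: E = z* × SE = 2.326 × 2.737749 = 6.3680

Z-interval: (x̄₁ - x̄₂) ± E = 10 ± 6.3680 = (3.6320, 16.3680)

Rounded to 2 decimal places:

(3.63, 16.37)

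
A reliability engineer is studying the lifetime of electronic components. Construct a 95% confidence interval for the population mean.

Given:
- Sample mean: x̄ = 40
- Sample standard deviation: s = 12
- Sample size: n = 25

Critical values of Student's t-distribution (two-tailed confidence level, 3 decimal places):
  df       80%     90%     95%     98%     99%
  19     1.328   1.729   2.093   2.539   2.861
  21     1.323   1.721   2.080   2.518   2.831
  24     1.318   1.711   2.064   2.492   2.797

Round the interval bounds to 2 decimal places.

The population standard deviation σ is unknown (only the sample standard deviation s is given), so use a t-interval with df = n - 1 = 25 - 1 = 24.

For 95% confidence with df = 24, t* = 2.064 (from t-table)

Standard error: SE = s/√n = 12/√25 = 2.400000

Margin of error: E = t* × SE = 2.064 × 2.400000 = 4.9536

T-interval: x̄ ± E = 40 ± 4.9536 = (35.0464, 44.9536)

Rounded to 2 decimal places:

(35.05, 44.95)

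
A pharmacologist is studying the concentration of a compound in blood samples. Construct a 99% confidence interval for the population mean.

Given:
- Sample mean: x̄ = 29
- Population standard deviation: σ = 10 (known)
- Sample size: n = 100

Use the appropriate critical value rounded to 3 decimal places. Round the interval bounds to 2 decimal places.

The population standard deviation σ is known, so use a z-interval (standard normal critical value).

For 99% confidence, z* = 2.576 (from standard normal table)

Standard error: SE = σ/√n = 10/√100 = 1.000000

Margin of error: E = z* × SE = 2.576 × 1.000000 = 2.5760

Z-interval: x̄ ± E = 29 ± 2.5760 = (26.4240, 31.5760)

Rounded to 2 decimal places:

(26.42, 31.58)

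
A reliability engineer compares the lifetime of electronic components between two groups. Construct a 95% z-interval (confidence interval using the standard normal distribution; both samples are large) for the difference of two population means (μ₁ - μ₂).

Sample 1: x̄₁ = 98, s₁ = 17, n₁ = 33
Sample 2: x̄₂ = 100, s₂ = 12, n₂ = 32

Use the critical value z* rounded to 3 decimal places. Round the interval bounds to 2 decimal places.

Both samples are large (n₁ = 33 ≥ 30, n₂ = 32 ≥ 30), so a z-interval for the difference of means applies.

Point estimate: x̄₁ - x̄₂ = 98 - 100 = -2

Standard error: SE = √(s₁²/n₁ + s₂²/n₂)
= √(17²/33 + 12²/32)
= √(8.757576 + 4.500000)
= 3.641095

For 95% confidence, z* = 1.96 (from standard normal table)
Margin of error: E = z* × SE = 1.96 × 3.641095 = 7.1365

Z-interval: (x̄₁ - x̄₂) ± E = -2 ± 7.1365 = (-9.1365, 5.1365)

Rounded to 2 decimal places:

(-9.14, 5.14)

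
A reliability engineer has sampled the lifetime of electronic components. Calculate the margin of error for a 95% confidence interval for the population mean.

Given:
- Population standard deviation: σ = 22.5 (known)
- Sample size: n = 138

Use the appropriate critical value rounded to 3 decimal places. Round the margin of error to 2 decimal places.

The population standard deviation σ is known, so use the z-interval margin of error formula.

For 95% confidence, z* = 1.96 (from standard normal table)

Margin of error formula for z-interval: E = z* × σ/√n

E = 1.96 × 22.5/√138
  = 1.96 × 1.915327
  = 3.7540

Rounded to 2 decimal places:

3.75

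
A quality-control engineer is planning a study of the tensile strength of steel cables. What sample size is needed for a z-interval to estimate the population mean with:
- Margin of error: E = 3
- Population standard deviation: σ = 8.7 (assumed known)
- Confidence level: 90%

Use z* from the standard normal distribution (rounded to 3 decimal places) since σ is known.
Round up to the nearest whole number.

Using z* since population σ is known (z-interval formula).

For 90% confidence, z* = 1.645 (from standard normal table)

Sample size formula for z-interval: n = (z*σ/E)²

n = (1.645 × 8.7 / 3)²
  = (4.770500)²
  = 22.7577

Round up to the nearest whole number: n = 23

23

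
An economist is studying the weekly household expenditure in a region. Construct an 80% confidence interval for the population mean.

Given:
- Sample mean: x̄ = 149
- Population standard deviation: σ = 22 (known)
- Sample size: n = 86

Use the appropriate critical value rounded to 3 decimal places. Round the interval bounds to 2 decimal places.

The population standard deviation σ is known, so use a z-interval (standard normal critical value).

For 80% confidence, z* = 1.282 (from standard normal table)

Standard error: SE = σ/√n = 22/√86 = 2.372321

Margin of error: E = z* × SE = 1.282 × 2.372321 = 3.0413

Z-interval: x̄ ± E = 149 ± 3.0413 = (145.9587, 152.0413)

Rounded to 2 decimal places:

(145.96, 152.04)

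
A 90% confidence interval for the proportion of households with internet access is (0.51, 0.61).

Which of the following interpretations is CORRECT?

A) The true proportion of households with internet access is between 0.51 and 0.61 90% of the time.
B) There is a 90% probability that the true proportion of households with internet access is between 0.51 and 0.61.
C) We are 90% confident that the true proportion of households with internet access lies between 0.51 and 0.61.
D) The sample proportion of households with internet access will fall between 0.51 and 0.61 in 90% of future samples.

A confidence interval represents our confidence in the procedure, not a probability statement about the parameter.

Key concept: If we repeated this sampling process many times and computed a 90% CI each time, about 90% of those intervals would contain the true population parameter.

For this specific interval (0.51, 0.61):
- Midpoint (point estimate): 0.56
- Margin of error: 0.05

The correct interpretation is the one stating confidence that the true parameter lies in the interval — option C.

C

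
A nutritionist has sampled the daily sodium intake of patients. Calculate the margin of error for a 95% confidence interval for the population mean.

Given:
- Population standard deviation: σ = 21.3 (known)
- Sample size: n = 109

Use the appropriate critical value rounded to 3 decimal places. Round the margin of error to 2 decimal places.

The population standard deviation σ is known, so use the z-interval margin of error formula.

For 95% confidence, z* = 1.96 (from standard normal table)

Margin of error formula for z-interval: E = z* × σ/√n

E = 1.96 × 21.3/√109
  = 1.96 × 2.040170
  = 3.9987

Rounded to 2 decimal places:

4.00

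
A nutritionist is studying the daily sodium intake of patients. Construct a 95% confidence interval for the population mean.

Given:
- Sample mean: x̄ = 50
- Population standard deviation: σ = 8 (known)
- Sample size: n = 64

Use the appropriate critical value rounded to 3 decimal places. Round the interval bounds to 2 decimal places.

The population standard deviation σ is known, so use a z-interval (standard normal critical value).

For 95% confidence, z* = 1.96 (from standard normal table)

Standard error: SE = σ/√n = 8/√64 = 1.000000

Margin of error: E = z* × SE = 1.96 × 1.000000 = 1.9600

Z-interval: x̄ ± E = 50 ± 1.9600 = (48.0400, 51.9600)

Rounded to 2 decimal places:

(48.04, 51.96)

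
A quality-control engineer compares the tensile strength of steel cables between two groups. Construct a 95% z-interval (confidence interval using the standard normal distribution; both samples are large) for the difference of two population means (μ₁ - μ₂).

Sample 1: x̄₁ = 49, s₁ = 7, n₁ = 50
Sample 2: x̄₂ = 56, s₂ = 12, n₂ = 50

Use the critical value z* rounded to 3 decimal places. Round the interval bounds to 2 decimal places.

Both samples are large (n₁ = 50 ≥ 30, n₂ = 50 ≥ 30), so a z-interval for the difference of means applies.

Point estimate: x̄₁ - x̄₂ = 49 - 56 = -7

Standard error: SE = √(s₁²/n₁ + s₂²/n₂)
= √(7²/50 + 12²/50)
= √(0.980000 + 2.880000)
= 1.964688

For 95% confidence, z* = 1.96 (from standard normal table)
Margin of error: E = z* × SE = 1.96 × 1.964688 = 3.8508

Z-interval: (x̄₁ - x̄₂) ± E = -7 ± 3.8508 = (-10.8508, -3.1492)

Rounded to 2 decimal places:

(-10.85, -3.15)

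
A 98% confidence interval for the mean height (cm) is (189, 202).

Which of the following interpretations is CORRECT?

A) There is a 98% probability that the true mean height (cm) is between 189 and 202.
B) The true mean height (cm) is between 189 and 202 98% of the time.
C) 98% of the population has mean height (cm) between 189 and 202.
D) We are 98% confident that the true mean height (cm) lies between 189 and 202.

A confidence interval represents our confidence in the procedure, not a probability statement about the parameter.

Key concept: If we repeated this sampling process many times and computed a 98% CI each time, about 98% of those intervals would contain the true population parameter.

For this specific interval (189, 202):
- Midpoint (point estimate): 195.5
- Margin of error: 6.5

The correct interpretation is the one stating confidence that the true parameter lies in the interval — option D.

D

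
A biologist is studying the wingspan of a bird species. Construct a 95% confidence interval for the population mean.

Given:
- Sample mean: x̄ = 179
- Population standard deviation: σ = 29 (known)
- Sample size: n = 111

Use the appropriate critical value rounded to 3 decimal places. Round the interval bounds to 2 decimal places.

The population standard deviation σ is known, so use a z-interval (standard normal critical value).

For 95% confidence, z* = 1.96 (from standard normal table)

Standard error: SE = σ/√n = 29/√111 = 2.7525582

Margin of error: E = z* × SE = 1.96 × 2.7525582 = 5.39501

Z-interval: x̄ ± E = 179 ± 5.39501 = (173.60499, 184.39501)

Rounded to 2 decimal places:

(173.60, 184.40)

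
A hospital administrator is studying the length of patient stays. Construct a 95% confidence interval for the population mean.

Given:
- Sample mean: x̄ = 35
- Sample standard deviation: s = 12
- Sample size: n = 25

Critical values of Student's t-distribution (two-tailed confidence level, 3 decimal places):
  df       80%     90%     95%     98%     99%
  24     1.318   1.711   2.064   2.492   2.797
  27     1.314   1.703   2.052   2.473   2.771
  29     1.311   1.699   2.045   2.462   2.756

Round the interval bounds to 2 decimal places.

The population standard deviation σ is unknown (only the sample standard deviation s is given), so use a t-interval with df = n - 1 = 25 - 1 = 24.

For 95% confidence with df = 24, t* = 2.064 (from t-table)

Standard error: SE = s/√n = 12/√25 = 2.400000

Margin of error: E = t* × SE = 2.064 × 2.400000 = 4.9536

T-interval: x̄ ± E = 35 ± 4.9536 = (30.0464, 39.9536)

Rounded to 2 decimal places:

(30.05, 39.95)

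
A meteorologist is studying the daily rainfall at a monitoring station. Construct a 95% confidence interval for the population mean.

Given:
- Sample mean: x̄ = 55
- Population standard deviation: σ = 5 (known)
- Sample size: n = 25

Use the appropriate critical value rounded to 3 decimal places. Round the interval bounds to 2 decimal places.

The population standard deviation σ is known, so use a z-interval (standard normal critical value).

For 95% confidence, z* = 1.96 (from standard normal table)

Standard error: SE = σ/√n = 5/√25 = 1.000000

Margin of error: E = z* × SE = 1.96 × 1.000000 = 1.9600

Z-interval: x̄ ± E = 55 ± 1.9600 = (53.0400, 56.9600)

Rounded to 2 decimal places:

(53.04, 56.96)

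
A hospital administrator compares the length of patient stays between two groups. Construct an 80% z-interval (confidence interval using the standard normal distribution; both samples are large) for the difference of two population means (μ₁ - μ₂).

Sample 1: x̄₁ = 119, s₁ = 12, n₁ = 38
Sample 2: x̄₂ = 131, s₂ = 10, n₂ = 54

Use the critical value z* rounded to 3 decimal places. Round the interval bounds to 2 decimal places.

Both samples are large (n₁ = 38 ≥ 30, n₂ = 54 ≥ 30), so a z-interval for the difference of means applies.

Point estimate: x̄₁ - x̄₂ = 119 - 131 = -12

Standard error: SE = √(s₁²/n₁ + s₂²/n₂)
= √(12²/38 + 10²/54)
= √(3.789474 + 1.851852)
= 2.375147

For 80% confidence, z* = 1.282 (from standard normal table)
Margin of error: E = z* × SE = 1.282 × 2.375147 = 3.0449

Z-interval: (x̄₁ - x̄₂) ± E = -12 ± 3.0449 = (-15.0449, -8.9551)

Rounded to 2 decimal places:

(-15.04, -8.96)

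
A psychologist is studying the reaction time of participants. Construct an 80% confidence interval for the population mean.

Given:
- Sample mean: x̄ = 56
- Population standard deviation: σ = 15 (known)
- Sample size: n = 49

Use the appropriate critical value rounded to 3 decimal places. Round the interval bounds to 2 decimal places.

The population standard deviation σ is known, so use a z-interval (standard normal critical value).

For 80% confidence, z* = 1.282 (from standard normal table)

Standard error: SE = σ/√n = 15/√49 = 2.142857

Margin of error: E = z* × SE = 1.282 × 2.142857 = 2.7471

Z-interval: x̄ ± E = 56 ± 2.7471 = (53.2529, 58.7471)

Rounded to 2 decimal places:

(53.25, 58.75)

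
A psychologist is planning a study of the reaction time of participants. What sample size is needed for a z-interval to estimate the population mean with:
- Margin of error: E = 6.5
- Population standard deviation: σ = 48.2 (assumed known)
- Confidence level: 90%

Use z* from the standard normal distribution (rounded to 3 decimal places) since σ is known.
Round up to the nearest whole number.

Using z* since population σ is known (z-interval formula).

For 90% confidence, z* = 1.645 (from standard normal table)

Sample size formula for z-interval: n = (z*σ/E)²

n = (1.645 × 48.2 / 6.5)²
  = (12.198308)²
  = 148.7987

Round up to the nearest whole number: n = 149

149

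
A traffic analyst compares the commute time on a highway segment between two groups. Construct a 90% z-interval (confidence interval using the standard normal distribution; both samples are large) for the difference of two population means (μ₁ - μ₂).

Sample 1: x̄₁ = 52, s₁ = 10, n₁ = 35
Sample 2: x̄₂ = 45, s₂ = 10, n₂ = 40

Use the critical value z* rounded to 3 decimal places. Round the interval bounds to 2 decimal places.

Both samples are large (n₁ = 35 ≥ 30, n₂ = 40 ≥ 30), so a z-interval for the difference of means applies.

Point estimate: x̄₁ - x̄₂ = 52 - 45 = 7

Standard error: SE = √(s₁²/n₁ + s₂²/n₂)
= √(10²/35 + 10²/40)
= √(2.857143 + 2.500000)
= 2.314550

For 90% confidence, z* = 1.645 (from standard normal table)
Margin of error: E = z* × SE = 1.645 × 2.314550 = 3.8074

Z-interval: (x̄₁ - x̄₂) ± E = 7 ± 3.8074 = (3.1926, 10.8074)

Rounded to 2 decimal places:

(3.19, 10.81)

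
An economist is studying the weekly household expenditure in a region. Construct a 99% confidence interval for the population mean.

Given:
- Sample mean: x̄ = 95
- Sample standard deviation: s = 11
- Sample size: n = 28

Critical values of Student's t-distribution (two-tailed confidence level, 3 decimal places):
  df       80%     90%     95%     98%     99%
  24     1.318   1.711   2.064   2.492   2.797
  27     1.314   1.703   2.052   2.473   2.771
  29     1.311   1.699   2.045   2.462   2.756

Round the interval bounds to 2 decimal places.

The population standard deviation σ is unknown (only the sample standard deviation s is given), so use a t-interval with df = n - 1 = 28 - 1 = 27.

For 99% confidence with df = 27, t* = 2.771 (from t-table)

Standard error: SE = s/√n = 11/√28 = 2.078805

Margin of error: E = t* × SE = 2.771 × 2.078805 = 5.7604

T-interval: x̄ ± E = 95 ± 5.7604 = (89.2396, 100.7604)

Rounded to 2 decimal places:

(89.24, 100.76)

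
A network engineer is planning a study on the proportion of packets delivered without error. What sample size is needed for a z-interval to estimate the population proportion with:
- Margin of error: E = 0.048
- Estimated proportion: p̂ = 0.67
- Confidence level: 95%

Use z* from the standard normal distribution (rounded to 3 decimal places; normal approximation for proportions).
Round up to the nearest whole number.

Using z* for proportion z-interval (normal approximation).

For 95% confidence, z* = 1.96 (from standard normal table)

Sample size formula for proportion z-interval: n = z*²p̂(1-p̂)/E²

n = 1.96² × 0.67 × 0.33 / 0.048²
  = 3.8416 × 0.2211 / 0.002304
  = 368.6535

Round up to the nearest whole number: n = 369

369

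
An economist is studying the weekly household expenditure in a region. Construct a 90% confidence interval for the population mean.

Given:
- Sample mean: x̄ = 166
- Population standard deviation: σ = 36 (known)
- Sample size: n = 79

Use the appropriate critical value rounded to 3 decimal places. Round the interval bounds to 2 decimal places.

The population standard deviation σ is known, so use a z-interval (standard normal critical value).

For 90% confidence, z* = 1.645 (from standard normal table)

Standard error: SE = σ/√n = 36/√79 = 4.050316

Margin of error: E = z* × SE = 1.645 × 4.050316 = 6.6628

Z-interval: x̄ ± E = 166 ± 6.6628 = (159.3372, 172.6628)

Rounded to 2 decimal places:

(159.34, 172.66)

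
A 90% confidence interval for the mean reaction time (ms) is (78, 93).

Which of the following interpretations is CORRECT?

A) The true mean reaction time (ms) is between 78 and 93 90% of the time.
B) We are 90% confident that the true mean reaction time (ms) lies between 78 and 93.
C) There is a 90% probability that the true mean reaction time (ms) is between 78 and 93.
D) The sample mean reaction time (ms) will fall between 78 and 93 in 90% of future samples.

A confidence interval represents our confidence in the procedure, not a probability statement about the parameter.

Key concept: If we repeated this sampling process many times and computed a 90% CI each time, about 90% of those intervals would contain the true population parameter.

For this specific interval (78, 93):
- Midpoint (point estimate): 85.5
- Margin of error: 7.5

The correct interpretation is the one stating confidence that the true parameter lies in the interval — option B.

B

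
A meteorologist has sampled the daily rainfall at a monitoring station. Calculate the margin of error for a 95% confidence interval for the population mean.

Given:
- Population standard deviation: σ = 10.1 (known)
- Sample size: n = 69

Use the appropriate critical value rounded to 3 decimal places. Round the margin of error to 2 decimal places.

The population standard deviation σ is known, so use the z-interval margin of error formula.

For 95% confidence, z* = 1.96 (from standard normal table)

Margin of error formula for z-interval: E = z* × σ/√n

E = 1.96 × 10.1/√69
  = 1.96 × 1.215897
  = 2.3832

Rounded to 2 decimal places:

2.38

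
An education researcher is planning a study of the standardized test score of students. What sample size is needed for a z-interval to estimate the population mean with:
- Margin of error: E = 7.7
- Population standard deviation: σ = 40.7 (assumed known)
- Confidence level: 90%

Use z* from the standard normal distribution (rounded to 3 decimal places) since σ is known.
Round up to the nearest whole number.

Using z* since population σ is known (z-interval formula).

For 90% confidence, z* = 1.645 (from standard normal table)

Sample size formula for z-interval: n = (z*σ/E)²

n = (1.645 × 40.7 / 7.7)²
  = (8.695000)²
  = 75.6030

Round up to the nearest whole number: n = 76

76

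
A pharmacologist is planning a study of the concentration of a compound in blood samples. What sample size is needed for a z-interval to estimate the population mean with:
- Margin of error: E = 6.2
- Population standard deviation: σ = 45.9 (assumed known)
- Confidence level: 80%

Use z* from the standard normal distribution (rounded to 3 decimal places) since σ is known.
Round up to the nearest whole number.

Using z* since population σ is known (z-interval formula).

For 80% confidence, z* = 1.282 (from standard normal table)

Sample size formula for z-interval: n = (z*σ/E)²

n = (1.282 × 45.9 / 6.2)²
  = (9.490935)²
  = 90.0779

Round up to the nearest whole number: n = 91

91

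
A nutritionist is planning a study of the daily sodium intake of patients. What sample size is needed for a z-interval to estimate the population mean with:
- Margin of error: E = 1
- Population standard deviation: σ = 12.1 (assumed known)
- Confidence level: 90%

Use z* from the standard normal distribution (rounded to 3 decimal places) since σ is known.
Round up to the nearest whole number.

Using z* since population σ is known (z-interval formula).

For 90% confidence, z* = 1.645 (from standard normal table)

Sample size formula for z-interval: n = (z*σ/E)²

n = (1.645 × 12.1 / 1)²
  = (19.904500)²
  = 396.1891

Round up to the nearest whole number: n = 397

397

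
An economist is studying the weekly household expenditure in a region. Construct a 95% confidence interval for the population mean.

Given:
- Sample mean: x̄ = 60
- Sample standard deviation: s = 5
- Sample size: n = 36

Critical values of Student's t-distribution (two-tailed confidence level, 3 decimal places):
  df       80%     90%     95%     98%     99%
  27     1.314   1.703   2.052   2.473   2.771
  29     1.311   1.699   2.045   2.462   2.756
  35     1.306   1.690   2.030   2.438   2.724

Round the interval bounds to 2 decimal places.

The population standard deviation σ is unknown (only the sample standard deviation s is given), so use a t-interval with df = n - 1 = 36 - 1 = 35.

For 95% confidence with df = 35, t* = 2.030 (from t-table)

Standard error: SE = s/√n = 5/√36 = 0.833333

Margin of error: E = t* × SE = 2.030 × 0.833333 = 1.6917

T-interval: x̄ ± E = 60 ± 1.6917 = (58.3083, 61.6917)

Rounded to 2 decimal places:

(58.31, 61.69)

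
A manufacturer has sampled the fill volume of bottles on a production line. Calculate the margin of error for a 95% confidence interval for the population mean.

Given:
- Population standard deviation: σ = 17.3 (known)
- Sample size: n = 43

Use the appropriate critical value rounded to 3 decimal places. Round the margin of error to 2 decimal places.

The population standard deviation σ is known, so use the z-interval margin of error formula.

For 95% confidence, z* = 1.96 (from standard normal table)

Margin of error formula for z-interval: E = z* × σ/√n

E = 1.96 × 17.3/√43
  = 1.96 × 2.638225
  = 5.1709

Rounded to 2 decimal places:

5.17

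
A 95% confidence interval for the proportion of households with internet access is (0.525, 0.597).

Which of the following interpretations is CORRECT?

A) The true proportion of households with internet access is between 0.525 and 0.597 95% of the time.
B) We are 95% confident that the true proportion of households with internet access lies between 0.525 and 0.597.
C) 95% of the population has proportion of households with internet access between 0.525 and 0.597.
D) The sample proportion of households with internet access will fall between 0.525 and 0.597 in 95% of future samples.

A confidence interval represents our confidence in the procedure, not a probability statement about the parameter.

Key concept: If we repeated this sampling process many times and computed a 95% CI each time, about 95% of those intervals would contain the true population parameter.

For this specific interval (0.525, 0.597):
- Midpoint (point estimate): 0.561
- Margin of error: 0.036

The correct interpretation is the one stating confidence that the true parameter lies in the interval — option B.

B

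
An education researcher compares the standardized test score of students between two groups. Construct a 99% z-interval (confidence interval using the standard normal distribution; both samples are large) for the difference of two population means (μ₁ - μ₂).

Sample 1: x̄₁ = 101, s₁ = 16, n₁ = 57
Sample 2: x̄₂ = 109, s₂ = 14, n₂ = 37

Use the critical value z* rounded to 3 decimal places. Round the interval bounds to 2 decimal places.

Both samples are large (n₁ = 57 ≥ 30, n₂ = 37 ≥ 30), so a z-interval for the difference of means applies.

Point estimate: x̄₁ - x̄₂ = 101 - 109 = -8

Standard error: SE = √(s₁²/n₁ + s₂²/n₂)
= √(16²/57 + 14²/37)
= √(4.491228 + 5.297297)
= 3.128662

For 99% confidence, z* = 2.576 (from standard normal table)
Margin of error: E = z* × SE = 2.576 × 3.128662 = 8.0594

Z-interval: (x̄₁ - x̄₂) ± E = -8 ± 8.0594 = (-16.0594, 0.0594)

Rounded to 2 decimal places:

(-16.06, 0.06)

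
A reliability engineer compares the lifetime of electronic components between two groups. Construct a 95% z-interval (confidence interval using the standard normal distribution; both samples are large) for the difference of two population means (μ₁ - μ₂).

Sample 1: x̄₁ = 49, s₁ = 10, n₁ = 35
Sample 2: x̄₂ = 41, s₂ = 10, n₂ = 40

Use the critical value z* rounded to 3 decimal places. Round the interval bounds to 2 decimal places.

Both samples are large (n₁ = 35 ≥ 30, n₂ = 40 ≥ 30), so a z-interval for the difference of means applies.

Point estimate: x̄₁ - x̄₂ = 49 - 41 = 8

Standard error: SE = √(s₁²/n₁ + s₂²/n₂)
= √(10²/35 + 10²/40)
= √(2.857143 + 2.500000)
= 2.314550

For 95% confidence, z* = 1.96 (from standard normal table)
Margin of error: E = z* × SE = 1.96 × 2.314550 = 4.5365

Z-interval: (x̄₁ - x̄₂) ± E = 8 ± 4.5365 = (3.4635, 12.5365)

Rounded to 2 decimal places:

(3.46, 12.54)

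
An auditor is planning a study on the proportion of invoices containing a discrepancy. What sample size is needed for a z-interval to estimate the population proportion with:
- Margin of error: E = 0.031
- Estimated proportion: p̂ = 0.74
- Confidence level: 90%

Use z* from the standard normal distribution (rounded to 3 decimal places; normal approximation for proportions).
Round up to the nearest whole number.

Using z* for proportion z-interval (normal approximation).

For 90% confidence, z* = 1.645 (from standard normal table)

Sample size formula for proportion z-interval: n = z*²p̂(1-p̂)/E²

n = 1.645² × 0.74 × 0.26 / 0.031²
  = 2.706025 × 0.1924 / 0.000961
  = 541.7682

Round up to the nearest whole number: n = 542

542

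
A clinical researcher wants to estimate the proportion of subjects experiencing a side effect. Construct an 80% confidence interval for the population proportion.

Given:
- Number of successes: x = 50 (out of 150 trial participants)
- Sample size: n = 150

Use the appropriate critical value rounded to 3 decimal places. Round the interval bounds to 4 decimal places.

Sample proportion: p̂ = 50/150 = 0.333333

Check conditions for normal approximation:
  np̂ = 50 ≥ 10 ✓
  n(1-p̂) = 100 ≥ 10 ✓

The sample is large enough, so use a z-interval (normal approximation) for the proportion.

For 80% confidence, z* = 1.282 (from standard normal table)

Standard error: SE = √(p̂(1-p̂)/n) = √(0.333333×0.666667/150) = 0.03849002

Margin of error: E = z* × SE = 1.282 × 0.03849002 = 0.049344

Z-interval: p̂ ± E = 0.333333 ± 0.049344 = (0.283989, 0.382678)

Rounded to 4 decimal places:

(0.2840, 0.3827)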